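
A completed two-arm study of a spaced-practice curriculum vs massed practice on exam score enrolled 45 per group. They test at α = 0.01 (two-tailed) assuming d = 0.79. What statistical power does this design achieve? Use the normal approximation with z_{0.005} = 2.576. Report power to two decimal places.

power ≈ 0.88

For two equal groups, power = Φ(d·√(n/2) − z_{α/2}).
d·√(n/2) = 0.79 × √(45/2) = 0.79 × 4.743 = 3.747.
z_β = 3.747 − 2.576 = 1.171.
Power = Φ(1.171) = 0.879.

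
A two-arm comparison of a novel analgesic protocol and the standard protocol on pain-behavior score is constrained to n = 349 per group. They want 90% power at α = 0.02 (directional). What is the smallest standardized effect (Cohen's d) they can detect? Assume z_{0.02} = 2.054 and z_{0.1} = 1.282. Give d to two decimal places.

d_min ≈ 0.25

For two independent groups of n = 349 each: d_min = (z_{α} + z_β)·√(2/n).
z-sum = 2.054 + 1.282 = 3.336.
d_min = 3.336 × √(2/349) = 3.336 × 0.0757 = 0.253.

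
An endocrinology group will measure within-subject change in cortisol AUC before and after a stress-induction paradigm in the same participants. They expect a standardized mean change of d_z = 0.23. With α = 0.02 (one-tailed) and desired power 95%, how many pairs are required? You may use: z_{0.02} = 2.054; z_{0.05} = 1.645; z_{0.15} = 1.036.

For a paired (one-sample on differences) test: n = ((z_{α} + z_β) / d)².
z_{α} + z_β = 2.054 + 1.645 = 3.699.
n = (3.699 / 0.23)² = 16.083² = 258.65.
Round up.

n = 259 pairs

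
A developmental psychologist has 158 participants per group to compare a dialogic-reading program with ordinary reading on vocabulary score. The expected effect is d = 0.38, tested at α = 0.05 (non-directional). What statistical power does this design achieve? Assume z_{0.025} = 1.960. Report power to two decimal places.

For two equal groups, power = Φ(d·√(n/2) − z_{α/2}).
d·√(n/2) = 0.38 × √(158/2) = 0.38 × 8.888 = 3.378.
z_β = 3.378 − 1.960 = 1.418.
Power = Φ(1.418) = 0.922.

power ≈ 0.92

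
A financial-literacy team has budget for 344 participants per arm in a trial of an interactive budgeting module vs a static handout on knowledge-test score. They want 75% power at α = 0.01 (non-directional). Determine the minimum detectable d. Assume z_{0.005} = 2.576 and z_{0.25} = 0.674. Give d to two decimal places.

d_min ≈ 0.25

For two independent groups of n = 344 each: d_min = (z_{α/2} + z_β)·√(2/n).
z-sum = 2.576 + 0.674 = 3.250.
d_min = 3.250 × √(2/344) = 3.250 × 0.0762 = 0.248.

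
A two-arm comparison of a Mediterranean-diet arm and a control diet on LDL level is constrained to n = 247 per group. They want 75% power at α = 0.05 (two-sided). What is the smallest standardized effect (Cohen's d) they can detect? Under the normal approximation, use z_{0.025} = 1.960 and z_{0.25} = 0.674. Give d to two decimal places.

For two independent groups of n = 247 each: d_min = (z_{α/2} + z_β)·√(2/n).
z-sum = 1.960 + 0.674 = 2.634.
d_min = 2.634 × √(2/247) = 2.634 × 0.0900 = 0.237.

d_min ≈ 0.24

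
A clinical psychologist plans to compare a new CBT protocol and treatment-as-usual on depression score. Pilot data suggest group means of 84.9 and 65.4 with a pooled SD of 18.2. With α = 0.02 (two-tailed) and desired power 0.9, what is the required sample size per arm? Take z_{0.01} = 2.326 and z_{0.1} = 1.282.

Cohen's d = |M₁ − M₂| / SD_pooled = |84.9 − 65.4| / 18.2 = 19.5 / 18.2 = 1.071.
For two independent groups with equal n: n = 2·((z_{α/2} + z_β) / d)².
z_{α/2} + z_β = 2.326 + 1.282 = 3.608.
n = 2 × (3.608 / 1.071)² = 2 × 3.369² = 2 × 11.35 = 22.7.
Round up to the next whole participant.

n = 23 per group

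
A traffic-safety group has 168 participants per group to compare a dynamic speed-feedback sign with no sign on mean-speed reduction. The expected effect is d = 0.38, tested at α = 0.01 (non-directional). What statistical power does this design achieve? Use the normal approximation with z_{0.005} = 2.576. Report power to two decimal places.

power ≈ 0.82

For two equal groups, power = Φ(d·√(n/2) − z_{α/2}).
d·√(n/2) = 0.38 × √(168/2) = 0.38 × 9.165 = 3.483.
z_β = 3.483 − 2.576 = 0.907.
Power = Φ(0.907) = 0.818.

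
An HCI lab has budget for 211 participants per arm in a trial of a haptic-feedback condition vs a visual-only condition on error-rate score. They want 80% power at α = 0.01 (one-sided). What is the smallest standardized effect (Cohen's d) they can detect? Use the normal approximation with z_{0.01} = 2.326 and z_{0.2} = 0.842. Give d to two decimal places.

For two independent groups of n = 211 each: d_min = (z_{α} + z_β)·√(2/n).
z-sum = 2.326 + 0.842 = 3.168.
d_min = 3.168 × √(2/211) = 3.168 × 0.0974 = 0.308.

d_min ≈ 0.31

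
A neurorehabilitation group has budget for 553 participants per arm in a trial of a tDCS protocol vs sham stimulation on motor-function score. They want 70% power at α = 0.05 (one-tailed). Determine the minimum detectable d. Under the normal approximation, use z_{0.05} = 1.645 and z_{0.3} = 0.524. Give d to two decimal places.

d_min ≈ 0.13

For two independent groups of n = 553 each: d_min = (z_{α} + z_β)·√(2/n).
z-sum = 1.645 + 0.524 = 2.169.
d_min = 2.169 × √(2/553) = 2.169 × 0.0601 = 0.130.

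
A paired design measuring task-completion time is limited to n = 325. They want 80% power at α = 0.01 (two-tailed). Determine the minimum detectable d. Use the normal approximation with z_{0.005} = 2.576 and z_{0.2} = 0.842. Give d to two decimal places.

d_min ≈ 0.19

For a single sample (or paired design) of n = 325: d_min = (z_{α/2} + z_β)/√n.
z-sum = 2.576 + 0.842 = 3.418.
d_min = 3.418 / √325 = 3.418 / 18.028 = 0.190.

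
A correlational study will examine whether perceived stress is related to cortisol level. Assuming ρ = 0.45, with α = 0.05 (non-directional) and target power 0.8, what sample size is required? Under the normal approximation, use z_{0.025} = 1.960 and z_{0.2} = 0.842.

Fisher's z: C = ½·ln((1+r)/(1−r)) = ½·ln(2.6364) = 0.4847.
n = ((z_{α/2} + z_β)/C)² + 3.
(1.960 + 0.842) / 0.4847 = 2.802 / 0.4847 = 5.781.
n = 5.781² + 3 = 33.42 + 3 = 36.4.
Round up.

n = 37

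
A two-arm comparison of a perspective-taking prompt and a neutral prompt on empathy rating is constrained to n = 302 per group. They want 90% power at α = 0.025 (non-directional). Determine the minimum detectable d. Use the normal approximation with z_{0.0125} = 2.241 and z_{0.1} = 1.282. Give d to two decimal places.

d_min ≈ 0.29

For two independent groups of n = 302 each: d_min = (z_{α/2} + z_β)·√(2/n).
z-sum = 2.241 + 1.282 = 3.523.
d_min = 3.523 × √(2/302) = 3.523 × 0.0814 = 0.287.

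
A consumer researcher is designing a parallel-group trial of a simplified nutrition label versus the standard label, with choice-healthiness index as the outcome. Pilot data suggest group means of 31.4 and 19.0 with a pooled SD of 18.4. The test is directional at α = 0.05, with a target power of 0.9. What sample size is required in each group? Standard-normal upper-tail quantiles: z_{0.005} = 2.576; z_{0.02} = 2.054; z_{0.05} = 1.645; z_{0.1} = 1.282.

n = 38 per group

Cohen's d = |M₁ − M₂| / SD_pooled = |31.4 − 19.0| / 18.4 = 12.4 / 18.4 = 0.674.
For two independent groups with equal n: n = 2·((z_{α} + z_β) / d)².
z_{α} + z_β = 1.645 + 1.282 = 2.927.
n = 2 × (2.927 / 0.674)² = 2 × 4.343² = 2 × 18.86 = 37.7.
Round up to the next whole participant.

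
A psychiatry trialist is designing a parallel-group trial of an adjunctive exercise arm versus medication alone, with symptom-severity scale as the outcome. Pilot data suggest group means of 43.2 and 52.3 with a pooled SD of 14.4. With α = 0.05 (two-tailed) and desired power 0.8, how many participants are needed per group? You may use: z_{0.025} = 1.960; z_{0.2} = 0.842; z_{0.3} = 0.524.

Cohen's d = |M₁ − M₂| / SD_pooled = |43.2 − 52.3| / 14.4 = 9.1 / 14.4 = 0.632.
For two independent groups with equal n: n = 2·((z_{α/2} + z_β) / d)².
z_{α/2} + z_β = 1.960 + 0.842 = 2.802.
n = 2 × (2.802 / 0.632)² = 2 × 4.434² = 2 × 19.66 = 39.3.
Round up to the next whole participant.

n = 40 per group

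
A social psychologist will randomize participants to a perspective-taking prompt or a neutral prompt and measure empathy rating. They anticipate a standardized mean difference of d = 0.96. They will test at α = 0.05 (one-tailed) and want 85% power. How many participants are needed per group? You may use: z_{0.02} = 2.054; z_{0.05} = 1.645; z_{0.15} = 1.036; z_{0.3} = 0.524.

n = 16 per group

For two independent groups with equal n: n = 2·((z_{α} + z_β) / d)².
z_{α} + z_β = 1.645 + 1.036 = 2.681.
n = 2 × (2.681 / 0.96)² = 2 × 2.793² = 2 × 7.80 = 15.6.
Round up to the next whole participant.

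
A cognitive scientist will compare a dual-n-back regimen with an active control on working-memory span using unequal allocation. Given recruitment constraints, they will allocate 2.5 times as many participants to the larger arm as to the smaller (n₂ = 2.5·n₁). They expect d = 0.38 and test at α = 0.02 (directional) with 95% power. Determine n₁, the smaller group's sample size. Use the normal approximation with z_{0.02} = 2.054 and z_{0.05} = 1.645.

n₁ = 133

With allocation ratio k = n₂/n₁ = 2.5, Var(x̄₁−x̄₂) = σ²(1/n₁ + 1/(k·n₁)) = σ²·(k+1)/(k·n₁).
So n₁ = (1 + 1/k)·((z_{α} + z_β)/d)² = 1.400 × (3.699/0.38)².
n₁ = 1.400 × 94.75 = 132.7.
Round up: n₁ = 133, giving n₂ = ⌈2.5 × 133⌉ = ⌈332.5⌉ = 333.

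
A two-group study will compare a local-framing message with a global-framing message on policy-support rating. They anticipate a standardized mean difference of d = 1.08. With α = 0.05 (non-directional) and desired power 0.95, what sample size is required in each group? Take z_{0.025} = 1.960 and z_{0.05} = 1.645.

For two independent groups with equal n: n = 2·((z_{α/2} + z_β) / d)².
z_{α/2} + z_β = 1.960 + 1.645 = 3.605.
n = 2 × (3.605 / 1.08)² = 2 × 3.338² = 2 × 11.14 = 22.3.
Round up to the next whole participant.

n = 23 per group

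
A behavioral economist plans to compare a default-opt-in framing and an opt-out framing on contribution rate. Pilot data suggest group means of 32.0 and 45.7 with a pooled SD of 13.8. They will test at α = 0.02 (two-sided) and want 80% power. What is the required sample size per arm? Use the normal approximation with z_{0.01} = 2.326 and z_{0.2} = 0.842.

n = 21 per group

Cohen's d = |M₁ − M₂| / SD_pooled = |32.0 − 45.7| / 13.8 = 13.7 / 13.8 = 0.993.
For two independent groups with equal n: n = 2·((z_{α/2} + z_β) / d)².
z_{α/2} + z_β = 2.326 + 0.842 = 3.168.
n = 2 × (3.168 / 0.993)² = 2 × 3.190² = 2 × 10.18 = 20.4.
Round up to the next whole participant.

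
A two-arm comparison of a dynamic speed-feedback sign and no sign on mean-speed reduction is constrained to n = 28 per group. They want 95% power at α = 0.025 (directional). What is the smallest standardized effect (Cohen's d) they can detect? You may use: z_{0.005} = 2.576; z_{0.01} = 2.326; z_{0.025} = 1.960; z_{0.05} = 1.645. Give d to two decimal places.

For two independent groups of n = 28 each: d_min = (z_{α} + z_β)·√(2/n).
z-sum = 1.960 + 1.645 = 3.605.
d_min = 3.605 × √(2/28) = 3.605 × 0.2673 = 0.963.

d_min ≈ 0.96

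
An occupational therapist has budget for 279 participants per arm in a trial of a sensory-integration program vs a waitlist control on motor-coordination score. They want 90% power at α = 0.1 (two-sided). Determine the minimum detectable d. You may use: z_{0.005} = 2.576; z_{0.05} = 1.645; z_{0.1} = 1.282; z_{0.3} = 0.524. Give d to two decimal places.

For two independent groups of n = 279 each: d_min = (z_{α/2} + z_β)·√(2/n).
z-sum = 1.645 + 1.282 = 2.927.
d_min = 2.927 × √(2/279) = 2.927 × 0.0847 = 0.248.

d_min ≈ 0.25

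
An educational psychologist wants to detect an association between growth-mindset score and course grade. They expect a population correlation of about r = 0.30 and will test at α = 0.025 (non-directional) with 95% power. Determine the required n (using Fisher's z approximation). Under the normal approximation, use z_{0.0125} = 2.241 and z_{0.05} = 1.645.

Fisher's z: C = ½·ln((1+r)/(1−r)) = ½·ln(1.8571) = 0.3095.
n = ((z_{α/2} + z_β)/C)² + 3.
(2.241 + 1.645) / 0.3095 = 3.886 / 0.3095 = 12.556.
n = 12.556² + 3 = 157.65 + 3 = 160.6.
Round up.

n = 161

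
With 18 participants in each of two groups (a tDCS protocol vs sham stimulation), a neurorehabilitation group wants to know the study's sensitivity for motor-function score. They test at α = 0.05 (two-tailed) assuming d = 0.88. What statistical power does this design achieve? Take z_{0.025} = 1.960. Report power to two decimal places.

power ≈ 0.75

For two equal groups, power = Φ(d·√(n/2) − z_{α/2}).
d·√(n/2) = 0.88 × √(18/2) = 0.88 × 3.000 = 2.640.
z_β = 2.640 − 1.960 = 0.680.
Power = Φ(0.680) = 0.752.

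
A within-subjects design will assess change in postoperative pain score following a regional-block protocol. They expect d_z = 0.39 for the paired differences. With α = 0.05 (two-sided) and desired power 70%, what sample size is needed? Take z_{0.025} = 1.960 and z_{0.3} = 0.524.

For a paired (one-sample on differences) test: n = ((z_{α/2} + z_β) / d)².
z_{α/2} + z_β = 1.960 + 0.524 = 2.484.
n = (2.484 / 0.39)² = 6.369² = 40.57.
Round up.

n = 41 pairs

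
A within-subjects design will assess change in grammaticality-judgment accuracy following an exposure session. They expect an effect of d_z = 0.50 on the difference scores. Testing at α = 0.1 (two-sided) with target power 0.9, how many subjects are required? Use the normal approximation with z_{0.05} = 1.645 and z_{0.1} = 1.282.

For a paired (one-sample on differences) test: n = ((z_{α/2} + z_β) / d)².
z_{α/2} + z_β = 1.645 + 1.282 = 2.927.
n = (2.927 / 0.50)² = 5.854² = 34.27.
Round up.

n = 35 pairs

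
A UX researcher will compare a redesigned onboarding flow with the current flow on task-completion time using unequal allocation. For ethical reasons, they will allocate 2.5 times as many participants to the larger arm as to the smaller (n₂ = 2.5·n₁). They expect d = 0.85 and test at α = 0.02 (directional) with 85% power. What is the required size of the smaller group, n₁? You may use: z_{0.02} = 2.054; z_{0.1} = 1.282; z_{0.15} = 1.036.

With allocation ratio k = n₂/n₁ = 2.5, Var(x̄₁−x̄₂) = σ²(1/n₁ + 1/(k·n₁)) = σ²·(k+1)/(k·n₁).
So n₁ = (1 + 1/k)·((z_{α} + z_β)/d)² = 1.400 × (3.090/0.85)².
n₁ = 1.400 × 13.22 = 18.5.
Round up: n₁ = 19, giving n₂ = ⌈2.5 × 19⌉ = ⌈47.5⌉ = 48.

n₁ = 19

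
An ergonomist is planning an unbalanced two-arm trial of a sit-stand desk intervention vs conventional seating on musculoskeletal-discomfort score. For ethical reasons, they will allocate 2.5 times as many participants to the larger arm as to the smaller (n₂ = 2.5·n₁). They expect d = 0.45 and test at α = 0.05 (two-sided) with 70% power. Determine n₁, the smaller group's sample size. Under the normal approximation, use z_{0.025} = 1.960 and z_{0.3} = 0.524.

n₁ = 43

With allocation ratio k = n₂/n₁ = 2.5, Var(x̄₁−x̄₂) = σ²(1/n₁ + 1/(k·n₁)) = σ²·(k+1)/(k·n₁).
So n₁ = (1 + 1/k)·((z_{α/2} + z_β)/d)² = 1.400 × (2.484/0.45)².
n₁ = 1.400 × 30.47 = 42.7.
Round up: n₁ = 43, giving n₂ = ⌈2.5 × 43⌉ = ⌈107.5⌉ = 108.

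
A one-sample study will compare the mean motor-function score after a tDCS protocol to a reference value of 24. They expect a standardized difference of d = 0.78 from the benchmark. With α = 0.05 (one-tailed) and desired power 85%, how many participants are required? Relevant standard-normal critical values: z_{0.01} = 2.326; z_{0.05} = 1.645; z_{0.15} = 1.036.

n = 12

For a one-sample test: n = ((z_{α} + z_β) / d)².
z_{α} + z_β = 1.645 + 1.036 = 2.681.
n = (2.681 / 0.78)² = 3.437² = 11.81.
Round up.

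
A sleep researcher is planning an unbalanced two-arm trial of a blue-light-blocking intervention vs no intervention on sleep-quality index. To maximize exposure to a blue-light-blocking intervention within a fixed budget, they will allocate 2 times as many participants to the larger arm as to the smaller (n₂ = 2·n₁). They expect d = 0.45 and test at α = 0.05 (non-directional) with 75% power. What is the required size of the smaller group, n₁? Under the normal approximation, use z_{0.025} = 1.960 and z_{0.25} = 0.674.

n₁ = 52

With allocation ratio k = n₂/n₁ = 2, Var(x̄₁−x̄₂) = σ²(1/n₁ + 1/(k·n₁)) = σ²·(k+1)/(k·n₁).
So n₁ = (1 + 1/k)·((z_{α/2} + z_β)/d)² = 1.500 × (2.634/0.45)².
n₁ = 1.500 × 34.26 = 51.4.
Round up: n₁ = 52, giving n₂ = 2 × 52 = 104.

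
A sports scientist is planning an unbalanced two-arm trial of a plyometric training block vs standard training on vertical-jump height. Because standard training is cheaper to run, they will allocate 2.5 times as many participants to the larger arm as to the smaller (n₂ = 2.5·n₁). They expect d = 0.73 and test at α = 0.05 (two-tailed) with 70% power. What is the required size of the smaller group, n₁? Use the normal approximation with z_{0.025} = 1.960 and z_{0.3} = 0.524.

With allocation ratio k = n₂/n₁ = 2.5, Var(x̄₁−x̄₂) = σ²(1/n₁ + 1/(k·n₁)) = σ²·(k+1)/(k·n₁).
So n₁ = (1 + 1/k)·((z_{α/2} + z_β)/d)² = 1.400 × (2.484/0.73)².
n₁ = 1.400 × 11.58 = 16.2.
Round up: n₁ = 17, giving n₂ = ⌈2.5 × 17⌉ = ⌈42.5⌉ = 43.

n₁ = 17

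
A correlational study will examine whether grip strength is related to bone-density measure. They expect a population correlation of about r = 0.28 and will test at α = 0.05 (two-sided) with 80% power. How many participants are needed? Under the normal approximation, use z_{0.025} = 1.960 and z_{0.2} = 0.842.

n = 98

Fisher's z: C = ½·ln((1+r)/(1−r)) = ½·ln(1.7778) = 0.2877.
n = ((z_{α/2} + z_β)/C)² + 3.
(1.960 + 0.842) / 0.2877 = 2.802 / 0.2877 = 9.739.
n = 9.739² + 3 = 94.85 + 3 = 97.9.
Round up.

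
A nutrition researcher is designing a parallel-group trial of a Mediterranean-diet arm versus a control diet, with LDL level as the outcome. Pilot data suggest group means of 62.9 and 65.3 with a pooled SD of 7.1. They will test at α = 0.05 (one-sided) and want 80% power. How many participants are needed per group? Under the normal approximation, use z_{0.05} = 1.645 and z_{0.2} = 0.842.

n = 109 per group

Cohen's d = |M₁ − M₂| / SD_pooled = |62.9 − 65.3| / 7.1 = 2.4 / 7.1 = 0.338.
For two independent groups with equal n: n = 2·((z_{α} + z_β) / d)².
z_{α} + z_β = 1.645 + 0.842 = 2.487.
n = 2 × (2.487 / 0.338)² = 2 × 7.358² = 2 × 54.14 = 108.3.
Round up to the next whole participant.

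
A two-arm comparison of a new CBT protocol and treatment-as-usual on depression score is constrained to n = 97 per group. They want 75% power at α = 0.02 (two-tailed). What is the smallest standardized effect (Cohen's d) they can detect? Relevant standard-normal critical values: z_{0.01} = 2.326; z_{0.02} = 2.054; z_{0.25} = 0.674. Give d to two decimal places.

For two independent groups of n = 97 each: d_min = (z_{α/2} + z_β)·√(2/n).
z-sum = 2.326 + 0.674 = 3.000.
d_min = 3.000 × √(2/97) = 3.000 × 0.1436 = 0.431.

d_min ≈ 0.43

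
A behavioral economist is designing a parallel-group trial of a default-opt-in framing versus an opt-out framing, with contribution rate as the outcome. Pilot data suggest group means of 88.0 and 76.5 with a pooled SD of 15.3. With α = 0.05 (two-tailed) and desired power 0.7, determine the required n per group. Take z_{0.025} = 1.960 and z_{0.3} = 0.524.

Cohen's d = |M₁ − M₂| / SD_pooled = |88.0 − 76.5| / 15.3 = 11.5 / 15.3 = 0.752.
For two independent groups with equal n: n = 2·((z_{α/2} + z_β) / d)².
z_{α/2} + z_β = 1.960 + 0.524 = 2.484.
n = 2 × (2.484 / 0.752)² = 2 × 3.303² = 2 × 10.91 = 21.8.
Round up to the next whole participant.

n = 22 per group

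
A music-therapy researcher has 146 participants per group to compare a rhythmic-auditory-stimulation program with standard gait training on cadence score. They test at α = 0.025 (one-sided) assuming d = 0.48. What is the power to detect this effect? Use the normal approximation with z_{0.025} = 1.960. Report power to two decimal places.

For two equal groups, power = Φ(d·√(n/2) − z_{α}).
d·√(n/2) = 0.48 × √(146/2) = 0.48 × 8.544 = 4.101.
z_β = 4.101 − 1.960 = 2.141.
Power = Φ(2.141) = 0.984.

power ≈ 0.98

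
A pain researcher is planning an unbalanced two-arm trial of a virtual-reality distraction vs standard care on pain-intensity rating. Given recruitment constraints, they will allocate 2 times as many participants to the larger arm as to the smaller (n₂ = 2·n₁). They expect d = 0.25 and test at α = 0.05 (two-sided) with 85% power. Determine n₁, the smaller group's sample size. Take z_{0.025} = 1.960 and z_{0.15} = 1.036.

With allocation ratio k = n₂/n₁ = 2, Var(x̄₁−x̄₂) = σ²(1/n₁ + 1/(k·n₁)) = σ²·(k+1)/(k·n₁).
So n₁ = (1 + 1/k)·((z_{α/2} + z_β)/d)² = 1.500 × (2.996/0.25)².
n₁ = 1.500 × 143.62 = 215.4.
Round up: n₁ = 216, giving n₂ = 2 × 216 = 432.

n₁ = 216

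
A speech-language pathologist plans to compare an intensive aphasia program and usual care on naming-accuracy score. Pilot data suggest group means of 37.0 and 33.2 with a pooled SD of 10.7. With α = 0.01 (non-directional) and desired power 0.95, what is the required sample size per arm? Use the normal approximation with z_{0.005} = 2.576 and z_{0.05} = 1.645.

Cohen's d = |M₁ − M₂| / SD_pooled = |37.0 − 33.2| / 10.7 = 3.8 / 10.7 = 0.355.
For two independent groups with equal n: n = 2·((z_{α/2} + z_β) / d)².
z_{α/2} + z_β = 2.576 + 1.645 = 4.221.
n = 2 × (4.221 / 0.355)² = 2 × 11.890² = 2 × 141.38 = 282.8.
Round up to the next whole participant.

n = 283 per group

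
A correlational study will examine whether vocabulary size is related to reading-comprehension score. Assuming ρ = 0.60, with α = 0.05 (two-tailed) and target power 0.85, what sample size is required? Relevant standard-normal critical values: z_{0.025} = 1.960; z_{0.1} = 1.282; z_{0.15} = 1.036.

Fisher's z: C = ½·ln((1+r)/(1−r)) = ½·ln(4.0000) = 0.6931.
n = ((z_{α/2} + z_β)/C)² + 3.
(1.960 + 1.036) / 0.6931 = 2.996 / 0.6931 = 4.323.
n = 4.323² + 3 = 18.68 + 3 = 21.7.
Round up.

n = 22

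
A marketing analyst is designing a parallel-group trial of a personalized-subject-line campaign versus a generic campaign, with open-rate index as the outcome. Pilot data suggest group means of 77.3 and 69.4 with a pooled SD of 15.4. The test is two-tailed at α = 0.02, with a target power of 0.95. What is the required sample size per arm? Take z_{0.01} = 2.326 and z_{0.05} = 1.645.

n = 120 per group

Cohen's d = |M₁ − M₂| / SD_pooled = |77.3 − 69.4| / 15.4 = 7.9 / 15.4 = 0.513.
For two independent groups with equal n: n = 2·((z_{α/2} + z_β) / d)².
z_{α/2} + z_β = 2.326 + 1.645 = 3.971.
n = 2 × (3.971 / 0.513)² = 2 × 7.741² = 2 × 59.92 = 119.8.
Round up to the next whole participant.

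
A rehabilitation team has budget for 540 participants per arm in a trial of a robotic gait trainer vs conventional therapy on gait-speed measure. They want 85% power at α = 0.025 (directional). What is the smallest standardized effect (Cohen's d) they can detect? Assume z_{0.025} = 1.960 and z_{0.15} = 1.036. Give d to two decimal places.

d_min ≈ 0.18

For two independent groups of n = 540 each: d_min = (z_{α} + z_β)·√(2/n).
z-sum = 1.960 + 1.036 = 2.996.
d_min = 2.996 × √(2/540) = 2.996 × 0.0609 = 0.182.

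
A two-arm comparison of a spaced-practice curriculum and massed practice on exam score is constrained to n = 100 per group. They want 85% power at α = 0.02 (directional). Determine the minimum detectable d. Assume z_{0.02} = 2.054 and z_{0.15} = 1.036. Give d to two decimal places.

d_min ≈ 0.44

For two independent groups of n = 100 each: d_min = (z_{α} + z_β)·√(2/n).
z-sum = 2.054 + 1.036 = 3.090.
d_min = 3.090 × √(2/100) = 3.090 × 0.1414 = 0.437.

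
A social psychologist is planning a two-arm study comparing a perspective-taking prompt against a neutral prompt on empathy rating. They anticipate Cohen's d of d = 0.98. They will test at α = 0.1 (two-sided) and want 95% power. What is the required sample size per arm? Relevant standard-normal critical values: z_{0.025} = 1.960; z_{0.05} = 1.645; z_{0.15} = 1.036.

n = 23 per group

For two independent groups with equal n: n = 2·((z_{α/2} + z_β) / d)².
z_{α/2} + z_β = 1.645 + 1.645 = 3.290.
n = 2 × (3.290 / 0.98)² = 2 × 3.357² = 2 × 11.27 = 22.5.
Round up to the next whole participant.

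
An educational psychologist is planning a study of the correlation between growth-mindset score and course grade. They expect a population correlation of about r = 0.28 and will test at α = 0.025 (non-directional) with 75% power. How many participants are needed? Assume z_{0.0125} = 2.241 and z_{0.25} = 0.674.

Fisher's z: C = ½·ln((1+r)/(1−r)) = ½·ln(1.7778) = 0.2877.
n = ((z_{α/2} + z_β)/C)² + 3.
(2.241 + 0.674) / 0.2877 = 2.915 / 0.2877 = 10.132.
n = 10.132² + 3 = 102.66 + 3 = 105.7.
Round up.

n = 106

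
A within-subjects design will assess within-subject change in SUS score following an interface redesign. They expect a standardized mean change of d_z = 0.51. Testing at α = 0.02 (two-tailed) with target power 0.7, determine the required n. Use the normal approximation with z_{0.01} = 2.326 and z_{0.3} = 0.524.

For a paired (one-sample on differences) test: n = ((z_{α/2} + z_β) / d)².
z_{α/2} + z_β = 2.326 + 0.524 = 2.850.
n = (2.850 / 0.51)² = 5.588² = 31.23.
Round up.

n = 32 pairs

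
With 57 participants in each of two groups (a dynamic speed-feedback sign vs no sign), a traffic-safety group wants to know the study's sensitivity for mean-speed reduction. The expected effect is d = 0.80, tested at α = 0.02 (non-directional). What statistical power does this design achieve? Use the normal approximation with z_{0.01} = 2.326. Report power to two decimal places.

power ≈ 0.97

For two equal groups, power = Φ(d·√(n/2) − z_{α/2}).
d·√(n/2) = 0.80 × √(57/2) = 0.80 × 5.339 = 4.271.
z_β = 4.271 − 2.326 = 1.945.
Power = Φ(1.945) = 0.974.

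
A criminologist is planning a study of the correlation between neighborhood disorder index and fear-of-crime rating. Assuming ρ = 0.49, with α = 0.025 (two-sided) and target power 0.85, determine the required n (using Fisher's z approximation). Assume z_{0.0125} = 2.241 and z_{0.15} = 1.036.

Fisher's z: C = ½·ln((1+r)/(1−r)) = ½·ln(2.9216) = 0.5361.
n = ((z_{α/2} + z_β)/C)² + 3.
(2.241 + 1.036) / 0.5361 = 3.277 / 0.5361 = 6.113.
n = 6.113² + 3 = 37.36 + 3 = 40.4.
Round up.

n = 41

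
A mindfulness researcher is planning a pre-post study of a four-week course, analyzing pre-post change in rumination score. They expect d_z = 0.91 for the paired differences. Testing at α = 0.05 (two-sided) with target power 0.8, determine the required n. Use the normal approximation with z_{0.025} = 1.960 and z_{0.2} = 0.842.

n = 10 pairs

For a paired (one-sample on differences) test: n = ((z_{α/2} + z_β) / d)².
z_{α/2} + z_β = 1.960 + 0.842 = 2.802.
n = (2.802 / 0.91)² = 3.079² = 9.48.
Round up.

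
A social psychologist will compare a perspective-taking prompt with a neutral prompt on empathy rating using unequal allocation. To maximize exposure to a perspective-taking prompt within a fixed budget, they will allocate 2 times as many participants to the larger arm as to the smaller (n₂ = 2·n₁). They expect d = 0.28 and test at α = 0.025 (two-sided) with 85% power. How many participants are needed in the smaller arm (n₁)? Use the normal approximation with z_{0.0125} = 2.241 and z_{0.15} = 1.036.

n₁ = 206

With allocation ratio k = n₂/n₁ = 2, Var(x̄₁−x̄₂) = σ²(1/n₁ + 1/(k·n₁)) = σ²·(k+1)/(k·n₁).
So n₁ = (1 + 1/k)·((z_{α/2} + z_β)/d)² = 1.500 × (3.277/0.28)².
n₁ = 1.500 × 136.97 = 205.5.
Round up: n₁ = 206, giving n₂ = 2 × 206 = 412.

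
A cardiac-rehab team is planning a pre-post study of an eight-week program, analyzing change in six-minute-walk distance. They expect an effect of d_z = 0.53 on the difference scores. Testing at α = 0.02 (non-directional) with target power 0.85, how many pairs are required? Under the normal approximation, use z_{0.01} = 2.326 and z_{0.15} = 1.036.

For a paired (one-sample on differences) test: n = ((z_{α/2} + z_β) / d)².
z_{α/2} + z_β = 2.326 + 1.036 = 3.362.
n = (3.362 / 0.53)² = 6.343² = 40.24.
Round up.

n = 41 pairs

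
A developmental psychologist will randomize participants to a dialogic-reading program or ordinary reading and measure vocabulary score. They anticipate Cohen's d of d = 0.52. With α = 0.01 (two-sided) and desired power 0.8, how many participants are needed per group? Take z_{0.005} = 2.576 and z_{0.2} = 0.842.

n = 87 per group

For two independent groups with equal n: n = 2·((z_{α/2} + z_β) / d)².
z_{α/2} + z_β = 2.576 + 0.842 = 3.418.
n = 2 × (3.418 / 0.52)² = 2 × 6.573² = 2 × 43.21 = 86.4.
Round up to the next whole participant.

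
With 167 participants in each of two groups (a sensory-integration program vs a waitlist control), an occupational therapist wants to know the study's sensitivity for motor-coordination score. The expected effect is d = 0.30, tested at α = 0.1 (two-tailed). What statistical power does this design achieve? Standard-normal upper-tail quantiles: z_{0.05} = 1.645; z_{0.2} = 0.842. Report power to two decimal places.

For two equal groups, power = Φ(d·√(n/2) − z_{α/2}).
d·√(n/2) = 0.30 × √(167/2) = 0.30 × 9.138 = 2.741.
z_β = 2.741 − 1.645 = 1.096.
Power = Φ(1.096) = 0.864.

power ≈ 0.86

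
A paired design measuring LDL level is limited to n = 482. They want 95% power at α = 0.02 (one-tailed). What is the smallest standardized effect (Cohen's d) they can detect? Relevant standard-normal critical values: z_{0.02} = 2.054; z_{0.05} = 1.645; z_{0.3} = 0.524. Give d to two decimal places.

For a single sample (or paired design) of n = 482: d_min = (z_{α} + z_β)/√n.
z-sum = 2.054 + 1.645 = 3.699.
d_min = 3.699 / √482 = 3.699 / 21.954 = 0.168.

d_min ≈ 0.17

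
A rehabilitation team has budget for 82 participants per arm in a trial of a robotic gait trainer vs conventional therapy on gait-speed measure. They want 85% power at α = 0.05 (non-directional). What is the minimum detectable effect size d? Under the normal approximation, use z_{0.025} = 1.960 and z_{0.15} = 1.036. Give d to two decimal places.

d_min ≈ 0.47

For two independent groups of n = 82 each: d_min = (z_{α/2} + z_β)·√(2/n).
z-sum = 1.960 + 1.036 = 2.996.
d_min = 2.996 × √(2/82) = 2.996 × 0.1562 = 0.468.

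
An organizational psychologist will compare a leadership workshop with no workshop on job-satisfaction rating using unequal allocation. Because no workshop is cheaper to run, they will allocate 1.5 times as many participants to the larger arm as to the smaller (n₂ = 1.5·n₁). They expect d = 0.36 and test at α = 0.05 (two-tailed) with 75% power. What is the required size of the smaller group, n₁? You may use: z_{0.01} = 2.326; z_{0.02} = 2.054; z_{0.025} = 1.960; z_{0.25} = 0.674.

n₁ = 90

With allocation ratio k = n₂/n₁ = 1.5, Var(x̄₁−x̄₂) = σ²(1/n₁ + 1/(k·n₁)) = σ²·(k+1)/(k·n₁).
So n₁ = (1 + 1/k)·((z_{α/2} + z_β)/d)² = 1.667 × (2.634/0.36)².
n₁ = 1.667 × 53.53 = 89.2.
Round up: n₁ = 90, giving n₂ = 1.5 × 90 = 135.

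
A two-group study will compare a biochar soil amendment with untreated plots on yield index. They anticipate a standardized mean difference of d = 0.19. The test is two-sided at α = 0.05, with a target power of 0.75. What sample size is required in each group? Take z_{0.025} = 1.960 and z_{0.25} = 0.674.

n = 385 per group

For two independent groups with equal n: n = 2·((z_{α/2} + z_β) / d)².
z_{α/2} + z_β = 1.960 + 0.674 = 2.634.
n = 2 × (2.634 / 0.19)² = 2 × 13.863² = 2 × 192.19 = 384.4.
Round up to the next whole participant.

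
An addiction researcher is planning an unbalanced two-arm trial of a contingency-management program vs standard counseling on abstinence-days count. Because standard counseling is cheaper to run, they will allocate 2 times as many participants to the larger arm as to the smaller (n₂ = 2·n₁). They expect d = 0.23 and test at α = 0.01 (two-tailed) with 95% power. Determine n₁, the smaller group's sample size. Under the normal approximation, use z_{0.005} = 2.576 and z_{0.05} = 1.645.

n₁ = 506

With allocation ratio k = n₂/n₁ = 2, Var(x̄₁−x̄₂) = σ²(1/n₁ + 1/(k·n₁)) = σ²·(k+1)/(k·n₁).
So n₁ = (1 + 1/k)·((z_{α/2} + z_β)/d)² = 1.500 × (4.221/0.23)².
n₁ = 1.500 × 336.80 = 505.2.
Round up: n₁ = 506, giving n₂ = 2 × 506 = 1012.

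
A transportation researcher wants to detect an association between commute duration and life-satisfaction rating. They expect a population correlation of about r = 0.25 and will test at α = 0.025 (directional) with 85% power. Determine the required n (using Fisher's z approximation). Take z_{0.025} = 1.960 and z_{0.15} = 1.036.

Fisher's z: C = ½·ln((1+r)/(1−r)) = ½·ln(1.6667) = 0.2554.
n = ((z_{α} + z_β)/C)² + 3.
(1.960 + 1.036) / 0.2554 = 2.996 / 0.2554 = 11.731.
n = 11.731² + 3 = 137.61 + 3 = 140.6.
Round up.

n = 141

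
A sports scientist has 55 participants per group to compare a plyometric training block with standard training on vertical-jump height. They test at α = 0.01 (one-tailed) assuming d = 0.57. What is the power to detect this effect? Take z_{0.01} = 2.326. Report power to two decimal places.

For two equal groups, power = Φ(d·√(n/2) − z_{α}).
d·√(n/2) = 0.57 × √(55/2) = 0.57 × 5.244 = 2.989.
z_β = 2.989 − 2.326 = 0.663.
Power = Φ(0.663) = 0.746.

power ≈ 0.75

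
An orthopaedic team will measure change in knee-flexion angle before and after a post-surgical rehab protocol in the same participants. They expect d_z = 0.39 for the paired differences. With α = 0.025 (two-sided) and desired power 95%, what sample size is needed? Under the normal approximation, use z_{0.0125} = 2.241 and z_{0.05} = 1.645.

For a paired (one-sample on differences) test: n = ((z_{α/2} + z_β) / d)².
z_{α/2} + z_β = 2.241 + 1.645 = 3.886.
n = (3.886 / 0.39)² = 9.964² = 99.28.
Round up.

n = 100 pairs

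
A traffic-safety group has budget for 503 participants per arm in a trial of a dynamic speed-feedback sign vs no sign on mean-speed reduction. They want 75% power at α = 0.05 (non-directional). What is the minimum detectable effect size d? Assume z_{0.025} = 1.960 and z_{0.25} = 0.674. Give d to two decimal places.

For two independent groups of n = 503 each: d_min = (z_{α/2} + z_β)·√(2/n).
z-sum = 1.960 + 0.674 = 2.634.
d_min = 2.634 × √(2/503) = 2.634 × 0.0631 = 0.166.

d_min ≈ 0.17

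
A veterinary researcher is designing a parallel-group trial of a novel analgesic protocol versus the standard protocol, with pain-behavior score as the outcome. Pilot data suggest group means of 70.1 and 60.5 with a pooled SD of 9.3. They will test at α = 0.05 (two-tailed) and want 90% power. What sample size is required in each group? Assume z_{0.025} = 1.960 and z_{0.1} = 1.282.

n = 20 per group

Cohen's d = |M₁ − M₂| / SD_pooled = |70.1 − 60.5| / 9.3 = 9.6 / 9.3 = 1.032.
For two independent groups with equal n: n = 2·((z_{α/2} + z_β) / d)².
z_{α/2} + z_β = 1.960 + 1.282 = 3.242.
n = 2 × (3.242 / 1.032)² = 2 × 3.141² = 2 × 9.87 = 19.7.
Round up to the next whole participant.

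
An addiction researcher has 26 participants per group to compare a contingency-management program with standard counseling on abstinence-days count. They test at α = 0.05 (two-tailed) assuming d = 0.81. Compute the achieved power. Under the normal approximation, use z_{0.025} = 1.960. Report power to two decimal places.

power ≈ 0.83

For two equal groups, power = Φ(d·√(n/2) − z_{α/2}).
d·√(n/2) = 0.81 × √(26/2) = 0.81 × 3.606 = 2.920.
z_β = 2.920 − 1.960 = 0.960.
Power = Φ(0.960) = 0.832.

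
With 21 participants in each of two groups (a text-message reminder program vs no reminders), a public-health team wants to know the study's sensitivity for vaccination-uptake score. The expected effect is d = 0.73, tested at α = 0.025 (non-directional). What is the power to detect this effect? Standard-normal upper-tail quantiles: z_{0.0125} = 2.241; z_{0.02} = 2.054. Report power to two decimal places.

For two equal groups, power = Φ(d·√(n/2) − z_{α/2}).
d·√(n/2) = 0.73 × √(21/2) = 0.73 × 3.240 = 2.365.
z_β = 2.365 − 2.241 = 0.124.
Power = Φ(0.124) = 0.550.

power ≈ 0.55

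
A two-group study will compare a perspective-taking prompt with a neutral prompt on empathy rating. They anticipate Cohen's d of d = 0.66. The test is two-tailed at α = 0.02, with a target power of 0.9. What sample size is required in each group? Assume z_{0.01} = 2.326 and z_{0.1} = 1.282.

For two independent groups with equal n: n = 2·((z_{α/2} + z_β) / d)².
z_{α/2} + z_β = 2.326 + 1.282 = 3.608.
n = 2 × (3.608 / 0.66)² = 2 × 5.467² = 2 × 29.88 = 59.8.
Round up to the next whole participant.

n = 60 per group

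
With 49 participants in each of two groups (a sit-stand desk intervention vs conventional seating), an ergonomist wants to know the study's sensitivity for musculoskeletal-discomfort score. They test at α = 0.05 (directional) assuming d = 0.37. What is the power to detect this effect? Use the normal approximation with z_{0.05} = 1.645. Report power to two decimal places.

power ≈ 0.57

For two equal groups, power = Φ(d·√(n/2) − z_{α}).
d·√(n/2) = 0.37 × √(49/2) = 0.37 × 4.950 = 1.831.
z_β = 1.831 − 1.645 = 0.186.
Power = Φ(0.186) = 0.574.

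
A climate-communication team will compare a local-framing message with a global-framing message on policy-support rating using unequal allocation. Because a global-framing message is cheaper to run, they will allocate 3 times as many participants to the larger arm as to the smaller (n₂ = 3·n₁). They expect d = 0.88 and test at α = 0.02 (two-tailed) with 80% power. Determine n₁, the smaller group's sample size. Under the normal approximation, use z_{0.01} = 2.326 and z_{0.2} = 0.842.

With allocation ratio k = n₂/n₁ = 3, Var(x̄₁−x̄₂) = σ²(1/n₁ + 1/(k·n₁)) = σ²·(k+1)/(k·n₁).
So n₁ = (1 + 1/k)·((z_{α/2} + z_β)/d)² = 1.333 × (3.168/0.88)².
n₁ = 1.333 × 12.96 = 17.3.
Round up: n₁ = 18, giving n₂ = 3 × 18 = 54.

n₁ = 18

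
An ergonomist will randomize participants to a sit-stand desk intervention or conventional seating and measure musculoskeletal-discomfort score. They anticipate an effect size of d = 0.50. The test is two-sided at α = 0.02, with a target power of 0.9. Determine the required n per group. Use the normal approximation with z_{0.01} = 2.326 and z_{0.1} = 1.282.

n = 105 per group

For two independent groups with equal n: n = 2·((z_{α/2} + z_β) / d)².
z_{α/2} + z_β = 2.326 + 1.282 = 3.608.
n = 2 × (3.608 / 0.50)² = 2 × 7.216² = 2 × 52.07 = 104.1.
Round up to the next whole participant.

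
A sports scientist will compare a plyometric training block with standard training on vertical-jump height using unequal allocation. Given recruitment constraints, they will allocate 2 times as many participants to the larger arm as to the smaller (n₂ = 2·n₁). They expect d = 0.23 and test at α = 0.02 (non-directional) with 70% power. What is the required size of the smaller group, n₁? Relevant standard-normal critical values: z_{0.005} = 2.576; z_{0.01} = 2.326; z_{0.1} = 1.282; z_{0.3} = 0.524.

n₁ = 231

With allocation ratio k = n₂/n₁ = 2, Var(x̄₁−x̄₂) = σ²(1/n₁ + 1/(k·n₁)) = σ²·(k+1)/(k·n₁).
So n₁ = (1 + 1/k)·((z_{α/2} + z_β)/d)² = 1.500 × (2.850/0.23)².
n₁ = 1.500 × 153.54 = 230.3.
Round up: n₁ = 231, giving n₂ = 2 × 231 = 462.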